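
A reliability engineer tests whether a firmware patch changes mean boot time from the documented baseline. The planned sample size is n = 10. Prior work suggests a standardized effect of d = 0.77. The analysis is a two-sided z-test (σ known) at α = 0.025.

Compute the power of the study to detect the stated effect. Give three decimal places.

Power ≈ 0.577

Noncentrality parameter: δ = d·√n = 0.77 × √10 = 2.4350
Critical value for a two-sided test at α = 0.025: z_{α/2} = 2.241.
Power = Φ(δ − 2.241) + Φ(−δ − 2.241) = Φ(0.194) + Φ(-4.676) = 0.5767 + 0.0000 = 0.5767.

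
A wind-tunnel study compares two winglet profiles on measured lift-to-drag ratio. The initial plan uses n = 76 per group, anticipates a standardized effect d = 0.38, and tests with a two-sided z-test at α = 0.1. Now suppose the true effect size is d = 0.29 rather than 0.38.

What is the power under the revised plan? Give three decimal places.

With d = 0.29: δ = d·√(n/2) = 0.29 × √(76/2) = 1.7877. Critical value z_{0.05} = 1.645.
Revised power = Φ(δ − 1.645) + Φ(−δ − 1.645) = Φ(0.143) + Φ(-3.433) = 0.5568 + 0.0003 = 0.5571.

Power ≈ 0.557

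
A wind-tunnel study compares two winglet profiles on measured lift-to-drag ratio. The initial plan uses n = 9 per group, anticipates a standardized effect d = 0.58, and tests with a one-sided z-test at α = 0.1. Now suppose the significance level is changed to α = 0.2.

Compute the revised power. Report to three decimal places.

Power ≈ 0.651

δ = d·√(n/2) = 0.58 × √(9/2) = 1.2304 (unchanged). New critical value: z_{0.2} = 0.842.
Revised power = P(Z > 0.842 − δ) = Φ(0.389) = 0.6513.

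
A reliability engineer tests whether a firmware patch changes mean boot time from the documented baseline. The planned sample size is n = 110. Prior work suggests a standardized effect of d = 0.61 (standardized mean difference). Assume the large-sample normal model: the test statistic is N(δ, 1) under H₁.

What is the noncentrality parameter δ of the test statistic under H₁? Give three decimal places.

δ ≈ 6.398

The noncentrality parameter scales effect size by the design's sample-size factor: δ = d·√n = 0.61 × √110 = 6.3977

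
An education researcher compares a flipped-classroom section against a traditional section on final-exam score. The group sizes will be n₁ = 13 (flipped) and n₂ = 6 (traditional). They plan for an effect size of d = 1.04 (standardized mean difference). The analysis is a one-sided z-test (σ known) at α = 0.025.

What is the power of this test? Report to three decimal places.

Noncentrality parameter: λ = d / √(1/n₁ + 1/n₂) = 1.04 / √(1/13 + 1/6) = 2.1072
Critical value for a one-sided test at α = 0.025: z_α = 1.960.
Power = P(Z > 1.960 − λ) = Φ(0.147) = 0.5585.

Power ≈ 0.559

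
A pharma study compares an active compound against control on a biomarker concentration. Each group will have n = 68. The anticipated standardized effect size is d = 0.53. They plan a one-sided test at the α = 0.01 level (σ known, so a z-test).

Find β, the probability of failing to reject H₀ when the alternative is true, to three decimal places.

Noncentrality parameter: δ = d·√(n/2) = 0.53 × √(68/2) = 3.0904
Critical value for a one-sided test at α = 0.01: z_α = 2.326.
Power = Φ(δ − 2.326) = Φ(0.764) = 0.7776.
Type II error: β = 1 − power = 1 − 0.7776 = 0.2224.

β ≈ 0.222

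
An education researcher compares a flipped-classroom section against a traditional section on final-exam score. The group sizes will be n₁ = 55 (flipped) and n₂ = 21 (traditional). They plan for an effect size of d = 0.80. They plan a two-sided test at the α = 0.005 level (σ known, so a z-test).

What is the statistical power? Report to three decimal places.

Power ≈ 0.622

Noncentrality parameter: δ = d / √(1/n₁ + 1/n₂) = 0.80 / √(1/55 + 1/21) = 3.1187
Two-sided α = 0.005 → critical value z_{0.0025} = 2.807.
Power = Φ(δ − 2.807) + Φ(−δ − 2.807) = Φ(0.312) + Φ(-5.926) = 0.6224 + 0.0000 = 0.6224.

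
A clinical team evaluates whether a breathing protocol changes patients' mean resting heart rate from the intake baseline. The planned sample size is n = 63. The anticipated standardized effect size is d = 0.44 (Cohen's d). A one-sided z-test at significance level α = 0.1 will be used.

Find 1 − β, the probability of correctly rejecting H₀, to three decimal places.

Noncentrality parameter: δ = d·√n = 0.44 × √63 = 3.4924
Critical value for a one-sided test at α = 0.1: z_α = 1.282.
Power = P(Z > 1.282 − δ) = Φ(2.211) = 0.9865.

Power ≈ 0.986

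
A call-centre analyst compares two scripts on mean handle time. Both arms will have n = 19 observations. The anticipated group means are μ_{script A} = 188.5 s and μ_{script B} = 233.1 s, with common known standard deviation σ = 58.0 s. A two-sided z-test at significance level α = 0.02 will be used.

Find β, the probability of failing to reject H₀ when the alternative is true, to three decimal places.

β ≈ 0.483

Standardized effect: d = |μ_{script A} − μ_{script B}| / σ = |188.5 − 233.1| / 58.0 = 0.7690
Noncentrality parameter: δ = d·√(n/2) = 0.7690 × √(19/2) = 2.3701
Critical value for a two-sided test at α = 0.02: z_{α/2} = 2.326.
Power = Φ(δ − 2.326) + Φ(−δ − 2.326) = Φ(0.044) + Φ(-4.696) = 0.5175 + 0.0000 = 0.5175.
Type II error: β = 1 − power = 1 − 0.5175 = 0.4825.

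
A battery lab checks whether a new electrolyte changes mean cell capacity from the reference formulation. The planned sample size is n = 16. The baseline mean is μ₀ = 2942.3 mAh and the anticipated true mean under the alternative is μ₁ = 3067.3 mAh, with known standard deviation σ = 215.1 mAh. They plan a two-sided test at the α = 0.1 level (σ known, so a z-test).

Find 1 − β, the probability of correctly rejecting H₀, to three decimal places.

Power ≈ 0.752

Standardized effect: d = |μ₁ − μ₀| / σ = |3067.3 − 2942.3| / 215.1 = 0.5811
Noncentrality parameter: δ = d·√n = 0.5811 × √16 = 2.3245
Two-sided α = 0.1 → critical value z_{0.05} = 1.645.
Power = Φ(δ − 1.645) + Φ(−δ − 1.645) = Φ(0.680) + Φ(-3.969) = 0.7516 + 0.0000 = 0.7517.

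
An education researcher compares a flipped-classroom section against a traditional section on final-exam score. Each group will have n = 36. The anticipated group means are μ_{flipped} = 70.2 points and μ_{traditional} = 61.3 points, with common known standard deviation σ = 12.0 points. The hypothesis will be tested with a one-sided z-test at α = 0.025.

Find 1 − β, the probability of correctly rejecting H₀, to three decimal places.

Power ≈ 0.882

Standardized effect: d = |μ_{flipped} − μ_{traditional}| / σ = |70.2 − 61.3| / 12.0 = 0.7417
Noncentrality parameter: δ = d·√(n/2) = 0.7417 × √(36/2) = 3.1466
One-sided α = 0.025 → critical value z_{0.025} = 1.960.
Power = Φ(δ − 1.960) = Φ(1.187) = 0.8823.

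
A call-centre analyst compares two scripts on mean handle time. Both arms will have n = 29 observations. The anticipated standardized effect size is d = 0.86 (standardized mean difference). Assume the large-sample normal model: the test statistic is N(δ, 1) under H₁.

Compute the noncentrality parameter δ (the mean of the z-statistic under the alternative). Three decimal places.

The noncentrality parameter scales effect size by the design's sample-size factor: δ = d·√(n/2) = 0.86 × √(29/2) = 3.2748

δ ≈ 3.275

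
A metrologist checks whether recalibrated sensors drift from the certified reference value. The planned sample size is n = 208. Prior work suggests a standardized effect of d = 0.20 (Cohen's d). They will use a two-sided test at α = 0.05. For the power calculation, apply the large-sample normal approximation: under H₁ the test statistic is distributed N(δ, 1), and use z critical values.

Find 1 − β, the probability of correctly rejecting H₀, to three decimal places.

Noncentrality parameter: δ = d·√n = 0.20 × √208 = 2.8844
Two-sided α = 0.05 → critical value z_{0.025} = 1.960.
Power = Φ(δ − 1.960) + Φ(−δ − 1.960) = Φ(0.924) + Φ(-4.844) = 0.8224 + 0.0000 = 0.8224.

Power ≈ 0.822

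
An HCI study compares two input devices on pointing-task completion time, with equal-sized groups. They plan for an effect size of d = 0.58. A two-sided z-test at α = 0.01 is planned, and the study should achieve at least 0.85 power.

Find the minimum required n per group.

Set Φ(δ − 2.576) = 0.85; then δ − 2.576 = Φ⁻¹(0.85) = 1.036, giving δ = 3.612.
(The Φ(−δ − z_{α/2}) term is vanishingly small for δ > 0 and is dropped in the standard sample-size formula.)
δ = d·√(n/2) ⇒ n = 2(δ/d)² = 2 × (3.612 / 0.58)² = 77.58.
Round up to the next whole unit.

n = 78 per group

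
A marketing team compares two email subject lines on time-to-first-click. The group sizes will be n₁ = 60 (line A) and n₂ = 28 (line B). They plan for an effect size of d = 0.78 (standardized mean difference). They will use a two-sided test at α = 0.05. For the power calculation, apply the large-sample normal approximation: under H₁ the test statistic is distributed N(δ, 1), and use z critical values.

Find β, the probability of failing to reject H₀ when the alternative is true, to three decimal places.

β ≈ 0.074

Noncentrality parameter: δ = d / √(1/n₁ + 1/n₂) = 0.78 / √(1/60 + 1/28) = 3.4081
Two-sided α = 0.05 → critical value z_{0.025} = 1.960.
Power = Φ(δ − 1.960) + Φ(−δ − 1.960) = Φ(1.448) + Φ(-5.368) = 0.9262 + 0.0000 = 0.9262.
Type II error: β = 1 − power = 1 − 0.9262 = 0.0738.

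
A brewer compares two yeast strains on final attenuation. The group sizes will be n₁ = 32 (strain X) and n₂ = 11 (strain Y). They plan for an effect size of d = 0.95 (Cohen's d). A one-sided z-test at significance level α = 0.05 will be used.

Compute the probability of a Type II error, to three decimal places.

β ≈ 0.142

Noncentrality parameter: δ = d / √(1/n₁ + 1/n₂) = 0.95 / √(1/32 + 1/11) = 2.7181
Critical value for a one-sided test at α = 0.05: z_α = 1.645.
Power = Φ(δ − 1.645) = Φ(1.073) = 0.8584.
Type II error: β = 1 − power = 1 − 0.8584 = 0.1416.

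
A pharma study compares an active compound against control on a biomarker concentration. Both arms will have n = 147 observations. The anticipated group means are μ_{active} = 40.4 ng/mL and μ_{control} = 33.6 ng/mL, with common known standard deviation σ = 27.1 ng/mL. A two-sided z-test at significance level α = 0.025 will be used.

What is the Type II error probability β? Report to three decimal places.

Standardized effect: d = |μ_{active} − μ_{control}| / σ = |40.4 − 33.6| / 27.1 = 0.2509
Noncentrality parameter: δ = d·√(n/2) = 0.2509 × √(147/2) = 2.1512
Two-sided α = 0.025 → critical value z_{0.0125} = 2.241.
Power = Φ(δ − 2.241) + Φ(−δ − 2.241) = Φ(-0.090) + Φ(-4.393) = 0.4641 + 0.0000 = 0.4641.
Type II error: β = 1 − power = 1 − 0.4641 = 0.5359.

β ≈ 0.536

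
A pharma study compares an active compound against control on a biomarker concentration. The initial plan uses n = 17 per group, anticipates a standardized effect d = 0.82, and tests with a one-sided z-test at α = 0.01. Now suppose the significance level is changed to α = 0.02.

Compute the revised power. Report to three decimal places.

Power ≈ 0.632

δ = d·√(n/2) = 0.82 × √(17/2) = 2.3907 (unchanged). New critical value: z_{0.02} = 2.054.
Revised power = P(Z > 2.054 − δ) = Φ(0.337) = 0.6319.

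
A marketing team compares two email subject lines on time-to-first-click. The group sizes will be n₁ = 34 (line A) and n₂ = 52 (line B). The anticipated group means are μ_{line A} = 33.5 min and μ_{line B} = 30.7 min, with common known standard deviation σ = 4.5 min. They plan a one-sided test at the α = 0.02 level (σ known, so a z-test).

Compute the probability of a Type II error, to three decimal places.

Standardized effect: d = |μ_{line A} − μ_{line B}| / σ = |33.5 − 30.7| / 4.5 = 0.6222
Noncentrality parameter: δ = d / √(1/n₁ + 1/n₂) = 0.6222 / √(1/34 + 1/52) = 2.8212
One-sided α = 0.02 → critical value z_{0.02} = 2.054.
Power = Φ(δ − 2.054) = Φ(0.767) = 0.7786.
Type II error: β = 1 − power = 1 − 0.7786 = 0.2214.

β ≈ 0.221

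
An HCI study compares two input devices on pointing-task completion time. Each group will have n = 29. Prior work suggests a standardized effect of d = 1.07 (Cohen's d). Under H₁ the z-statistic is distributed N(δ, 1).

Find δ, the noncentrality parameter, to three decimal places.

δ ≈ 4.074

δ = d·√(n/2) = 1.07 × √(29/2) = 4.0744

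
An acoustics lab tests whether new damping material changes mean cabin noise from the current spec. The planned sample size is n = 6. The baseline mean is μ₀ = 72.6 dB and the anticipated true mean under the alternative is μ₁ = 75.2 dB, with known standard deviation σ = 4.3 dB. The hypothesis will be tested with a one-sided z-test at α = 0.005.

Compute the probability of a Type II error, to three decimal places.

Standardized effect: d = |μ₁ − μ₀| / σ = |75.2 − 72.6| / 4.3 = 0.6047
Noncentrality parameter: δ = d·√n = 0.6047 × √6 = 1.4811
Critical value for a one-sided test at α = 0.005: z_α = 2.576.
Power = Φ(δ − 2.576) = Φ(-1.095) = 0.1368.
Type II error: β = 1 − power = 1 − 0.1368 = 0.8632.

β ≈ 0.863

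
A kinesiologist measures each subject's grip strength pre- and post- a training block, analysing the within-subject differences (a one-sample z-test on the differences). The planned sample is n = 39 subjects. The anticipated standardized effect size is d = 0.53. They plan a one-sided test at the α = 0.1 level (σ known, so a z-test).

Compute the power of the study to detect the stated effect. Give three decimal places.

Noncentrality parameter: δ = d·√n = 0.53 × √39 = 3.3098
Critical value for a one-sided test at α = 0.1: z_α = 1.282.
Power = P(Z > 1.282 − δ) = Φ(2.028) = 0.9787.

Power ≈ 0.979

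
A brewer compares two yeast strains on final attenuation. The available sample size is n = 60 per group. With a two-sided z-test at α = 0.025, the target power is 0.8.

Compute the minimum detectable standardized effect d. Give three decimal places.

Required noncentrality: δ = z_{0.0125} + z_{0.20} = 2.241 + 0.842 = 3.083.
(Lower-tail contribution to power is negligible for δ > 0.)
δ = d·√(n/2) ⇒ d = δ/√(n/2) = 3.083/√(60/2) = 0.5629.

d ≈ 0.563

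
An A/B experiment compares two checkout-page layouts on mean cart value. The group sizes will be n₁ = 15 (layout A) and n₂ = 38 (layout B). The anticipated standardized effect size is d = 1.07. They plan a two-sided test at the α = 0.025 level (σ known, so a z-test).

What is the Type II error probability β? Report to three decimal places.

β ≈ 0.102

Noncentrality parameter: λ = d / √(1/n₁ + 1/n₂) = 1.07 / √(1/15 + 1/38) = 3.5090
Two-sided α = 0.025 → critical value z_{0.0125} = 2.241.
Power = Φ(λ − 2.241) + Φ(−λ − 2.241) = Φ(1.268) + Φ(-5.750) = 0.8975 + 0.0000 = 0.8975.
Type II error: β = 1 − power = 1 − 0.8975 = 0.1025.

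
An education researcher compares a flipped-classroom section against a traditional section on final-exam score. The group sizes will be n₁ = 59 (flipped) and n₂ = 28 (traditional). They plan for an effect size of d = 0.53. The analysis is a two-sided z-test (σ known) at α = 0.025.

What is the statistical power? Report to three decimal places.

Noncentrality parameter: λ = d / √(1/n₁ + 1/n₂) = 0.53 / √(1/59 + 1/28) = 2.3095
Critical value for a two-sided test at α = 0.025: z_{α/2} = 2.241.
Power = Φ(λ − 2.241) + Φ(−λ − 2.241) = Φ(0.068) + Φ(-4.551) = 0.5272 + 0.0000 = 0.5272.

Power ≈ 0.527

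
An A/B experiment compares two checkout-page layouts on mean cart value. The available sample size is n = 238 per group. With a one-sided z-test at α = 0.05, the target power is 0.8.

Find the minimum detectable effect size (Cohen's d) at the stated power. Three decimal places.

Required noncentrality: δ = z_{0.05} + z_{0.20} = 1.645 + 0.842 = 2.486.
δ = d·√(n/2) ⇒ d = δ/√(n/2) = 2.486/√(238/2) = 0.2279.

d ≈ 0.228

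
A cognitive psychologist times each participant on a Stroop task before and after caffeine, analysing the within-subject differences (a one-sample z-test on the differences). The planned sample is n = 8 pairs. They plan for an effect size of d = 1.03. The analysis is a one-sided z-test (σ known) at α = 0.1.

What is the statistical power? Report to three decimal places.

Power ≈ 0.949

Noncentrality parameter: δ = d·√n = 1.03 × √8 = 2.9133
Critical value for a one-sided test at α = 0.1: z_α = 1.282.
Power = P(Z > 1.282 − δ) = Φ(1.632) = 0.9486.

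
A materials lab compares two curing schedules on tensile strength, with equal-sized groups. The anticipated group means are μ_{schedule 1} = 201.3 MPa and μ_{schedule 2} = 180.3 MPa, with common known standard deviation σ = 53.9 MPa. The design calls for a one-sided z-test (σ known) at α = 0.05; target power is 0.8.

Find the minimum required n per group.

Standardized effect: d = |μ_{schedule 1} − μ_{schedule 2}| / σ = |201.3 − 180.3| / 53.9 = 0.3896
For power 0.8 need Φ(δ − z_{0.05}) = 0.8, so δ = z_{0.05} + z_{0.20} = 1.645 + 0.842 = 2.486.
δ = d·√(n/2) ⇒ n = 2(δ/d)² = 2 × (2.486 / 0.3896)² = 81.46.
Round up to the next whole unit.

n = 82 per group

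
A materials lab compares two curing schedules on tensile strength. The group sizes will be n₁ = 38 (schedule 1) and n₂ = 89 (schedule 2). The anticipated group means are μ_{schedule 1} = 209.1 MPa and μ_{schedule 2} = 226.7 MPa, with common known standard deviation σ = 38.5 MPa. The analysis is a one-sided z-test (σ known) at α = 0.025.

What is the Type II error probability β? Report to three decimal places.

β ≈ 0.345

Standardized effect: d = |μ_{schedule 1} − μ_{schedule 2}| / σ = |209.1 − 226.7| / 38.5 = 0.4571
Noncentrality parameter: δ = d / √(1/n₁ + 1/n₂) = 0.4571 / √(1/38 + 1/89) = 2.3590
One-sided α = 0.025 → critical value z_{0.025} = 1.960.
Power = Φ(δ − 1.960) = Φ(0.399) = 0.6551.
Type II error: β = 1 − power = 1 − 0.6551 = 0.3449.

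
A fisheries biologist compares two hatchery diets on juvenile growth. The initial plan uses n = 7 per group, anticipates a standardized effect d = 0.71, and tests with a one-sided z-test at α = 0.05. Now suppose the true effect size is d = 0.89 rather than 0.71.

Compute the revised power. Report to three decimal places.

Power ≈ 0.508

With d = 0.89: δ = d·√(n/2) = 0.89 × √(7/2) = 1.6650. Critical value z_{0.05} = 1.645.
Revised power = Φ(δ − 1.645) = Φ(0.020) = 0.5081.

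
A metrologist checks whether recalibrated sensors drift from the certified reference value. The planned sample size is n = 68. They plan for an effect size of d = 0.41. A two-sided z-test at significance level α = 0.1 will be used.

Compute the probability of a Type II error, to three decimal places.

Noncentrality parameter: δ = d·√n = 0.41 × √68 = 3.3809
Two-sided α = 0.1 → critical value z_{0.05} = 1.645.
Power = Φ(δ − 1.645) + Φ(−δ − 1.645) = Φ(1.736) + Φ(-5.026) = 0.9587 + 0.0000 = 0.9587.
Type II error: β = 1 − power = 1 − 0.9587 = 0.0413.

β ≈ 0.041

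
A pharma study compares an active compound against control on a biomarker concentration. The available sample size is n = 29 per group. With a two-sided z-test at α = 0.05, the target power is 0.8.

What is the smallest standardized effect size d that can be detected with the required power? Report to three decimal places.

Need Φ(δ − 1.960) = 0.8, so δ = 1.960 + 0.842 = 2.802.
(Lower-tail contribution to power is negligible for δ > 0.)
δ = d·√(n/2) ⇒ d = δ/√(n/2) = 2.802/√(29/2) = 0.7357.

d ≈ 0.736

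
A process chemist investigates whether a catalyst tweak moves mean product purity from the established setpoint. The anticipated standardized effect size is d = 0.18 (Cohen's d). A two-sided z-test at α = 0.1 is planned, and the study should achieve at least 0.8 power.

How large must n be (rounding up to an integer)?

For power 0.8 need Φ(δ − z_{0.05}) = 0.8, so δ = z_{0.05} + z_{0.20} = 1.645 + 0.842 = 2.486.
(For δ > 0 the lower-tail rejection region contributes negligibly to power, so the one-term inversion is standard.)
δ = d·√n ⇒ n = (δ/d)² = (2.486 / 0.18)² = 190.82.
Round up to the next whole unit.

n = 191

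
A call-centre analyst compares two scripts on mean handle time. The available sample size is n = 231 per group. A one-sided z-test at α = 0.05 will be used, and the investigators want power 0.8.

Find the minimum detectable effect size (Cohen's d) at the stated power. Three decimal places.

Need Φ(δ − 1.645) = 0.8, so δ = 1.645 + 0.842 = 2.486.
δ = d·√(n/2) ⇒ d = δ/√(n/2) = 2.486/√(231/2) = 0.2314.

d ≈ 0.231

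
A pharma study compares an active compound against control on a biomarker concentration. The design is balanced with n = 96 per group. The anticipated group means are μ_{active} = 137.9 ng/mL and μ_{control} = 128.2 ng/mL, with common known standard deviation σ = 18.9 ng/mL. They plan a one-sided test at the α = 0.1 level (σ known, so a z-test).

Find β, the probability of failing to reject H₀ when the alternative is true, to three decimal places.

Standardized effect: d = |μ_{active} − μ_{control}| / σ = |137.9 − 128.2| / 18.9 = 0.5132
Noncentrality parameter: δ = d·√(n/2) = 0.5132 × √(96/2) = 3.5557
Critical value for a one-sided test at α = 0.1: z_α = 1.282.
Power = Φ(δ − 1.282) = Φ(2.274) = 0.9885.
Type II error: β = 1 − power = 1 − 0.9885 = 0.0115.

β ≈ 0.011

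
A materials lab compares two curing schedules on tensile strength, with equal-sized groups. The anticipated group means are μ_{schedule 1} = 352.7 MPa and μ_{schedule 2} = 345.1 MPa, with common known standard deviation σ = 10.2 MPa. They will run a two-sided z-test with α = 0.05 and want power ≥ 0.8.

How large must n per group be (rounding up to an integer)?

n = 29 per group

Standardized effect: d = |μ_{schedule 1} − μ_{schedule 2}| / σ = |352.7 − 345.1| / 10.2 = 0.7451
For power 0.8 need Φ(δ − z_{0.025}) = 0.8, so δ = z_{0.025} + z_{0.20} = 1.960 + 0.842 = 2.802.
(The Φ(−δ − z_{α/2}) term is vanishingly small for δ > 0 and is dropped in the standard sample-size formula.)
δ = d·√(n/2) ⇒ n = 2(δ/d)² = 2 × (2.802 / 0.7451)² = 28.28.
Rounding up, n = 29 per group.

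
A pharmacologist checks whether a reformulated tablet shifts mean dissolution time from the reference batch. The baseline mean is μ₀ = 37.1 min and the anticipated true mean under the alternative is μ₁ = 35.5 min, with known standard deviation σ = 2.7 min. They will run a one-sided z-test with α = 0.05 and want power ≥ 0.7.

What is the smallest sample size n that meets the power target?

Standardized effect: d = |μ₁ − μ₀| / σ = |35.5 − 37.1| / 2.7 = 0.5926
Set Φ(δ − 1.645) = 0.7; then δ − 1.645 = Φ⁻¹(0.7) = 0.524, giving δ = 2.169.
δ = d·√n ⇒ n = (δ/d)² = (2.169 / 0.5926)² = 13.40.
Rounding up, n = 14.

n = 14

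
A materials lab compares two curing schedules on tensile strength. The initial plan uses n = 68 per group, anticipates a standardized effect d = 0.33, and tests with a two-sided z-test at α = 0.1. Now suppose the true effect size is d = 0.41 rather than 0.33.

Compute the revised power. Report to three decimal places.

With d = 0.41: δ = d·√(n/2) = 0.41 × √(68/2) = 2.3907. Critical value z_{0.05} = 1.645.
Revised power = Φ(δ − 1.645) + Φ(−δ − 1.645) = Φ(0.746) + Φ(-4.036) = 0.7721 + 0.0000 = 0.7721.

Power ≈ 0.772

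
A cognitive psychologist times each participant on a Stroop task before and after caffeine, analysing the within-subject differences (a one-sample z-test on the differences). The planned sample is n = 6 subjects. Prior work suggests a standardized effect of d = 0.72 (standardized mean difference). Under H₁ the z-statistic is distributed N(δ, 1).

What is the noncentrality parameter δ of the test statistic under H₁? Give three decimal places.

δ = d·√n = 0.72 × √6 = 1.7636

δ ≈ 1.764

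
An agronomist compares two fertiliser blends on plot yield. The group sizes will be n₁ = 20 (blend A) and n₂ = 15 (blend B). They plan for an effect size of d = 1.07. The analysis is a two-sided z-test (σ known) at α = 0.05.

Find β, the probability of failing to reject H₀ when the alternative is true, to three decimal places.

β ≈ 0.120

Noncentrality parameter: δ = d / √(1/n₁ + 1/n₂) = 1.07 / √(1/20 + 1/15) = 3.1326
Critical value for a two-sided test at α = 0.05: z_{α/2} = 1.960.
Power = Φ(δ − 1.960) + Φ(−δ − 1.960) = Φ(1.173) + Φ(-5.093) = 0.8795 + 0.0000 = 0.8795.
Type II error: β = 1 − power = 1 − 0.8795 = 0.1205.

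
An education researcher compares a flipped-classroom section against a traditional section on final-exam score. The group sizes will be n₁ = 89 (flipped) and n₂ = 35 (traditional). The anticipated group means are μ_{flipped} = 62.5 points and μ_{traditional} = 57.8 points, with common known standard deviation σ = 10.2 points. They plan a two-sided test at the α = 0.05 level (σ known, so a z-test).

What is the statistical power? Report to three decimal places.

Power ≈ 0.637

Standardized effect: d = |μ_{flipped} − μ_{traditional}| / σ = |62.5 − 57.8| / 10.2 = 0.4608
Noncentrality parameter: δ = d / √(1/n₁ + 1/n₂) = 0.4608 / √(1/89 + 1/35) = 2.3095
Two-sided α = 0.05 → critical value z_{0.025} = 1.960.
Power = Φ(δ − 1.960) + Φ(−δ − 1.960) = Φ(0.350) + Φ(-4.269) = 0.6367 + 0.0000 = 0.6367.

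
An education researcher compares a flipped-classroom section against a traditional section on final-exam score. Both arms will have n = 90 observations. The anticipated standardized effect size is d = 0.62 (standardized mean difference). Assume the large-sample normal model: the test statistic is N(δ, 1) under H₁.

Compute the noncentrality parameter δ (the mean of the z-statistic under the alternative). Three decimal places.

δ ≈ 4.159

The noncentrality parameter scales effect size by the design's sample-size factor: δ = d·√(n/2) = 0.62 × √(90/2) = 4.1591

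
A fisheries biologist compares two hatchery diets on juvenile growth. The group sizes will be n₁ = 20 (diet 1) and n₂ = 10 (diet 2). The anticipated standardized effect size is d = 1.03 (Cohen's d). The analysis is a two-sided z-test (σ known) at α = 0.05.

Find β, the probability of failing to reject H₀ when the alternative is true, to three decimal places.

β ≈ 0.242

Noncentrality parameter: δ = d / √(1/n₁ + 1/n₂) = 1.03 / √(1/20 + 1/10) = 2.6594
Two-sided α = 0.05 → critical value z_{0.025} = 1.960.
Power = Φ(δ − 1.960) + Φ(−δ − 1.960) = Φ(0.699) + Φ(-4.619) = 0.7579 + 0.0000 = 0.7579.
Type II error: β = 1 − power = 1 − 0.7579 = 0.2421.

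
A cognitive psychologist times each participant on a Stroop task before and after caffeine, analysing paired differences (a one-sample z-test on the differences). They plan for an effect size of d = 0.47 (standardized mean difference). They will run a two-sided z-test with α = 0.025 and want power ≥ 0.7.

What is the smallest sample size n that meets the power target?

n = 35

Set Φ(δ − 2.241) = 0.7; then δ − 2.241 = Φ⁻¹(0.7) = 0.524, giving δ = 2.766.
(For δ > 0 the lower-tail rejection region contributes negligibly to power, so the one-term inversion is standard.)
δ = d·√n ⇒ n = (δ/d)² = (2.766 / 0.47)² = 34.63.
Rounding up, n = 35.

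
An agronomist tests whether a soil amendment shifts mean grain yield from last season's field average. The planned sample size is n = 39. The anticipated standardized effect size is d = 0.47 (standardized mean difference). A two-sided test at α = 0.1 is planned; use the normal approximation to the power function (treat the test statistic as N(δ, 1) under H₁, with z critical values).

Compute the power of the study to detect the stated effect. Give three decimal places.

Power ≈ 0.902

Noncentrality parameter: λ = d·√n = 0.47 × √39 = 2.9351
Two-sided α = 0.1 → critical value z_{0.05} = 1.645.
Power = Φ(λ − 1.645) + Φ(−λ − 1.645) = Φ(1.290) + Φ(-4.580) = 0.9015 + 0.0000 = 0.9015.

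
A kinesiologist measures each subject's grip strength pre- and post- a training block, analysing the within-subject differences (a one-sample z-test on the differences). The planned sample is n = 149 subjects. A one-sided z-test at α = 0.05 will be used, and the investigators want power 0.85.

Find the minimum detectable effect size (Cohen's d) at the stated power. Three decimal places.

Required noncentrality: δ = z_{0.05} + z_{0.15} = 1.645 + 1.036 = 2.681.
δ = d·√n ⇒ d = δ/√n = 2.681/√149 = 0.2197.

d ≈ 0.220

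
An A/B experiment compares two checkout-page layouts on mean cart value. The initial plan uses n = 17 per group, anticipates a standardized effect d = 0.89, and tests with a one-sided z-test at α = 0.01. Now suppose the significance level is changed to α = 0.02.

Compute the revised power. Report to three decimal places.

δ = d·√(n/2) = 0.89 × √(17/2) = 2.5948 (unchanged). New critical value: z_{0.02} = 2.054.
Revised power = P(Z > 2.054 − δ) = Φ(0.541) = 0.7058.

Power ≈ 0.706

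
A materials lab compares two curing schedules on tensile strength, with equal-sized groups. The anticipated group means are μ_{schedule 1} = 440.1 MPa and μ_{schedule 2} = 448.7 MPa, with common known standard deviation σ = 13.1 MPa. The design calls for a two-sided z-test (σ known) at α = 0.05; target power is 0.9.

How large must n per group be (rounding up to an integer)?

n = 49 per group

Standardized effect: d = |μ_{schedule 1} − μ_{schedule 2}| / σ = |440.1 − 448.7| / 13.1 = 0.6565
For power 0.9 need Φ(δ − z_{0.025}) = 0.9, so δ = z_{0.025} + z_{0.10} = 1.960 + 1.282 = 3.242.
(For δ > 0 the lower-tail rejection region contributes negligibly to power, so the one-term inversion is standard.)
δ = d·√(n/2) ⇒ n = 2(δ/d)² = 2 × (3.242 / 0.6565)² = 48.76.
Rounding up, n = 49 per group.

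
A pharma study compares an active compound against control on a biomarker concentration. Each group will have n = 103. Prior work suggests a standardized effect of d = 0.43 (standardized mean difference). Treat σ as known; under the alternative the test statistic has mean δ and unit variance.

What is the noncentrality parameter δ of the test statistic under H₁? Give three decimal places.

The noncentrality parameter scales effect size by the design's sample-size factor: δ = d·√(n/2) = 0.43 × √(103/2) = 3.0858

δ ≈ 3.086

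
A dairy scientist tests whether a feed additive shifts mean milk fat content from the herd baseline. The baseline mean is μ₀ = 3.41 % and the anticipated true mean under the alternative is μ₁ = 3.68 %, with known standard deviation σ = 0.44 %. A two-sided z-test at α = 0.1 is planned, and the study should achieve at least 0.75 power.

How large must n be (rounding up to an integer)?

Standardized effect: d = |μ₁ − μ₀| / σ = |3.68 − 3.41| / 0.44 = 0.6136
For power 0.75 need Φ(δ − z_{0.05}) = 0.75, so δ = z_{0.05} + z_{0.25} = 1.645 + 0.674 = 2.319.
(The Φ(−δ − z_{α/2}) term is vanishingly small for δ > 0 and is dropped in the standard sample-size formula.)
δ = d·√n ⇒ n = (δ/d)² = (2.319 / 0.6136)² = 14.29.
Rounding up, n = 15.

n = 15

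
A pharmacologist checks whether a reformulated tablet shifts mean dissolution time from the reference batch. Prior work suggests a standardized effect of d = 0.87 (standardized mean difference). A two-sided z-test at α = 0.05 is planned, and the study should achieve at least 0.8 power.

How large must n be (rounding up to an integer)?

For power 0.8 need Φ(δ − z_{0.025}) = 0.8, so δ = z_{0.025} + z_{0.20} = 1.960 + 0.842 = 2.802.
(The Φ(−δ − z_{α/2}) term is vanishingly small for δ > 0 and is dropped in the standard sample-size formula.)
δ = d·√n ⇒ n = (δ/d)² = (2.802 / 0.87)² = 10.37.
Round up to the next whole unit.

n = 11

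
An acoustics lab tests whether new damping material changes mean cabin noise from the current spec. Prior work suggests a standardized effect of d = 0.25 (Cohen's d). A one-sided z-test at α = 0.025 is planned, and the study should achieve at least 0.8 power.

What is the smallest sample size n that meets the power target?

Set Φ(δ − 1.960) = 0.8; then δ − 1.960 = Φ⁻¹(0.8) = 0.842, giving δ = 2.802.
δ = d·√n ⇒ n = (δ/d)² = (2.802 / 0.25)² = 125.58.
Round up to the next whole unit.

n = 126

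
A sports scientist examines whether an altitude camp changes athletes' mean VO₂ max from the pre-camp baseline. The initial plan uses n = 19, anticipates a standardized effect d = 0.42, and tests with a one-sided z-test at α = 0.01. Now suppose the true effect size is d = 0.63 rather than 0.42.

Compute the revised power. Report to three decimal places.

Power ≈ 0.663

With d = 0.63: δ = d·√n = 0.63 × √19 = 2.7461. Critical value z_{0.01} = 2.326.
Revised power = P(Z > 2.326 − δ) = Φ(0.420) = 0.6627.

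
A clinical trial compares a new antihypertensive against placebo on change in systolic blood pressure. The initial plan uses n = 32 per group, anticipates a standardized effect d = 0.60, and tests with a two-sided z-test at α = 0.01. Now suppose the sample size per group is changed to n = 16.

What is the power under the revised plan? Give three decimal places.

Power ≈ 0.190

With n = 16 per group: δ = d·√(n/2) = 0.60 × √(16/2) = 1.6971. Critical value z_{0.005} = 2.576.
Revised power = Φ(δ − 2.576) + Φ(−δ − 2.576) = Φ(-0.879) + Φ(-4.273) = 0.1898 + 0.0000 = 0.1898.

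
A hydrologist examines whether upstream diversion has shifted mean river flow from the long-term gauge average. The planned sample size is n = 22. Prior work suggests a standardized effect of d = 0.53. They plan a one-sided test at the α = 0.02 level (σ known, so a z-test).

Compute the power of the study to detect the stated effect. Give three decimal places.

Noncentrality parameter: δ = d·√n = 0.53 × √22 = 2.4859
One-sided α = 0.02 → critical value z_{0.02} = 2.054.
Power = Φ(δ − 2.054) = Φ(0.432) = 0.6672.

Power ≈ 0.667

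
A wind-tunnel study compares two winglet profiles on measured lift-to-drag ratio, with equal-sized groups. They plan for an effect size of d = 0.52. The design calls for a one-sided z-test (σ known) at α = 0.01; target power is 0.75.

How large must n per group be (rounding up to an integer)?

For power 0.75 need Φ(δ − z_{0.01}) = 0.75, so δ = z_{0.01} + z_{0.25} = 2.326 + 0.674 = 3.001.
δ = d·√(n/2) ⇒ n = 2(δ/d)² = 2 × (3.001 / 0.52)² = 66.61.
Round up to the next whole unit.

n = 67 per group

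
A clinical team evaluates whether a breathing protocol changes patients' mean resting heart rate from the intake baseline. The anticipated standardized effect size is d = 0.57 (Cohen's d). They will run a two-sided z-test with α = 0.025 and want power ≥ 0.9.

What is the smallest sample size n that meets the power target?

n = 39

For power 0.9 need Φ(δ − z_{0.0125}) = 0.9, so δ = z_{0.0125} + z_{0.10} = 2.241 + 1.282 = 3.523.
(For δ > 0 the lower-tail rejection region contributes negligibly to power, so the one-term inversion is standard.)
δ = d·√n ⇒ n = (δ/d)² = (3.523 / 0.57)² = 38.20.
Round up to the next whole unit.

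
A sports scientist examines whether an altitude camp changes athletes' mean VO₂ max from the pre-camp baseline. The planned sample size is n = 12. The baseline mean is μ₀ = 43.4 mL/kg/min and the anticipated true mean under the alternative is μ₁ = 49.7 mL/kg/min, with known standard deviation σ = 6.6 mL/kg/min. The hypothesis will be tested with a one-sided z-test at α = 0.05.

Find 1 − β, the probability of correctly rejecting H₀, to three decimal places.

Standardized effect: d = |μ₁ − μ₀| / σ = |49.7 − 43.4| / 6.6 = 0.9545
Noncentrality parameter: δ = d·√n = 0.9545 × √12 = 3.3066
One-sided α = 0.05 → critical value z_{0.05} = 1.645.
Power = P(Z > 1.645 − δ) = Φ(1.662) = 0.9517.

Power ≈ 0.952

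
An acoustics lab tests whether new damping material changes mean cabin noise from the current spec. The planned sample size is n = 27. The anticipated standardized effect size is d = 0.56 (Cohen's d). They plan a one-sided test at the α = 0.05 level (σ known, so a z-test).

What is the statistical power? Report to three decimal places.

Noncentrality parameter: δ = d·√n = 0.56 × √27 = 2.9098
Critical value for a one-sided test at α = 0.05: z_α = 1.645.
Power = P(Z > 1.645 − δ) = Φ(1.265) = 0.8971.

Power ≈ 0.897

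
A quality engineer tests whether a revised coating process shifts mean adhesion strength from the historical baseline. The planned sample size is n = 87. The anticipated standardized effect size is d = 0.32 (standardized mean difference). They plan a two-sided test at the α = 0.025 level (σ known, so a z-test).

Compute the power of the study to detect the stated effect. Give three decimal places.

Power ≈ 0.771

Noncentrality parameter: δ = d·√n = 0.32 × √87 = 2.9848
Critical value for a two-sided test at α = 0.025: z_{α/2} = 2.241.
Power = Φ(δ − 2.241) + Φ(−δ − 2.241) = Φ(0.743) + Φ(-5.226) = 0.7714 + 0.0000 = 0.7714.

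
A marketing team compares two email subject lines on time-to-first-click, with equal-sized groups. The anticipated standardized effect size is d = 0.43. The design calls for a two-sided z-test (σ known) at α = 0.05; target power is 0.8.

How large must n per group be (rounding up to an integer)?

Set Φ(δ − 1.960) = 0.8; then δ − 1.960 = Φ⁻¹(0.8) = 0.842, giving δ = 2.802.
(The Φ(−δ − z_{α/2}) term is vanishingly small for δ > 0 and is dropped in the standard sample-size formula.)
δ = d·√(n/2) ⇒ n = 2(δ/d)² = 2 × (2.802 / 0.43)² = 84.90.
Round up to the next whole unit.

n = 85 per group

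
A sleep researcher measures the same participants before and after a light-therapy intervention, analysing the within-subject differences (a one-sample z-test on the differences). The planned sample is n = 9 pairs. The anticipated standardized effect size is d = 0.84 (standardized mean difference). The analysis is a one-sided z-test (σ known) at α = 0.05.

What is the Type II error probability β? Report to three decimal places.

Noncentrality parameter: δ = d·√n = 0.84 × √9 = 2.5200
Critical value for a one-sided test at α = 0.05: z_α = 1.645.
Power = P(Z > 1.645 − δ) = Φ(0.875) = 0.8093.
Type II error: β = 1 − power = 1 − 0.8093 = 0.1907.

β ≈ 0.191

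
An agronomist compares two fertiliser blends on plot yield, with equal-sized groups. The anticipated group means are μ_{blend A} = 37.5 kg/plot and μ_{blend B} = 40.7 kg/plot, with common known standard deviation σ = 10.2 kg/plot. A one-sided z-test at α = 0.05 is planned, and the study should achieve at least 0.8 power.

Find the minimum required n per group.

n = 126 per group

Standardized effect: d = |μ_{blend A} − μ_{blend B}| / σ = |37.5 − 40.7| / 10.2 = 0.3137
For power 0.8 need Φ(δ − z_{0.05}) = 0.8, so δ = z_{0.05} + z_{0.20} = 1.645 + 0.842 = 2.486.
δ = d·√(n/2) ⇒ n = 2(δ/d)² = 2 × (2.486 / 0.3137)² = 125.63.
Rounding up, n = 126 per group.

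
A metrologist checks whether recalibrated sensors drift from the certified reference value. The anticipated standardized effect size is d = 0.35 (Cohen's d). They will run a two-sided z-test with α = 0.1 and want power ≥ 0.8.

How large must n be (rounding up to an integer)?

For power 0.8 need Φ(δ − z_{0.05}) = 0.8, so δ = z_{0.05} + z_{0.20} = 1.645 + 0.842 = 2.486.
(The Φ(−δ − z_{α/2}) term is vanishingly small for δ > 0 and is dropped in the standard sample-size formula.)
δ = d·√n ⇒ n = (δ/d)² = (2.486 / 0.35)² = 50.47.
Rounding up, n = 51.

n = 51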